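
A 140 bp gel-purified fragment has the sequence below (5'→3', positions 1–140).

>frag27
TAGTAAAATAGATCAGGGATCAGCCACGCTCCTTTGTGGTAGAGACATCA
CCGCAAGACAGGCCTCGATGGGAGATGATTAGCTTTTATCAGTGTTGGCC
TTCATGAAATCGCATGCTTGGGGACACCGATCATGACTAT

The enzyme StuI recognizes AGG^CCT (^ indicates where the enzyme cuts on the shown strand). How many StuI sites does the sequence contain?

1

AGGCCT occurs starting at position 60.
StuI cuts at 1 site.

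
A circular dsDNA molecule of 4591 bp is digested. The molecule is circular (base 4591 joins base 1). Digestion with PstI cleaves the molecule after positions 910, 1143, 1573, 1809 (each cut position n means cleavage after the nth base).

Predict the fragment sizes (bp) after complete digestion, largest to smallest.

3692, 430, 236, 233 bp

Circular molecule, 4 cuts → 4 fragments:
  1143 − 910 = 233 bp
  1573 − 1143 = 430 bp
  1809 − 1573 = 236 bp
  wrap: 4591 − 1809 + 910 = 3692 bp
Sorted largest to smallest: 3692, 430, 236, 233 bp.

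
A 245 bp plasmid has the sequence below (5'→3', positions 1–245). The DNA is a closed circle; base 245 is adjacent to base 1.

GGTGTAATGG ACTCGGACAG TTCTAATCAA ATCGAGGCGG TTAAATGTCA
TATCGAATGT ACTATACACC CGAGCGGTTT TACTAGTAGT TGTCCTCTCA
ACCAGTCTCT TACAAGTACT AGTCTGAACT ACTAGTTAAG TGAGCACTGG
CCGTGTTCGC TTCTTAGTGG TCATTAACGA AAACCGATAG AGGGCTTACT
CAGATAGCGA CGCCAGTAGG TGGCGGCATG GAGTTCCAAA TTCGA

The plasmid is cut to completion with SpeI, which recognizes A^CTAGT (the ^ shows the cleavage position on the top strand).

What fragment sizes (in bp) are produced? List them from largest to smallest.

SpeI sites (ACTAGT) start at positions 82, 118, 131.
SpeI cuts after the first base of each site, so after positions 82, 118, 131.
Circular molecule, 3 cuts → 3 fragments:
  83–118 → 36 bp
  119–131 → 13 bp
  132–245 then 1–82 → 114 + 82 = 196 bp
Sorted largest to smallest: 196, 36, 13 bp.

196, 36, 13 bp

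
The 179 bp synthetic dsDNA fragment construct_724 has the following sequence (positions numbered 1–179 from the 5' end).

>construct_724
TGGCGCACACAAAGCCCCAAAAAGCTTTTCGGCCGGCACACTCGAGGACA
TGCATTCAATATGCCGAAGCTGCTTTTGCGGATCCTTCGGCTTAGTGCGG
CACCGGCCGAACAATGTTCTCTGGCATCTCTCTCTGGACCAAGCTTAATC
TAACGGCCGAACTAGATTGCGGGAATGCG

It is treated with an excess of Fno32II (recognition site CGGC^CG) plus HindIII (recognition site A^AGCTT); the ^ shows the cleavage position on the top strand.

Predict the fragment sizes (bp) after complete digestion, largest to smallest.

74, 34, 22, 22, 16, 11 bp

Fno32II sites (CGGCCG) start at positions 30, 104, 154.
Fno32II cuts after base 4 of each site, so after positions 33, 107, 157.
HindIII sites (AAGCTT) start at positions 22, 141.
HindIII cuts after the first base of each site, so after positions 22, 141.
Combined cut positions: 22, 33, 107, 141, 157.
Linear molecule, 5 cuts → 6 fragments:
  1–22 → 22 bp
  23–33 → 11 bp
  34–107 → 74 bp
  108–141 → 34 bp
  142–157 → 16 bp
  158–179 → 22 bp
Sorted largest to smallest: 74, 34, 22, 22, 16, 11 bp.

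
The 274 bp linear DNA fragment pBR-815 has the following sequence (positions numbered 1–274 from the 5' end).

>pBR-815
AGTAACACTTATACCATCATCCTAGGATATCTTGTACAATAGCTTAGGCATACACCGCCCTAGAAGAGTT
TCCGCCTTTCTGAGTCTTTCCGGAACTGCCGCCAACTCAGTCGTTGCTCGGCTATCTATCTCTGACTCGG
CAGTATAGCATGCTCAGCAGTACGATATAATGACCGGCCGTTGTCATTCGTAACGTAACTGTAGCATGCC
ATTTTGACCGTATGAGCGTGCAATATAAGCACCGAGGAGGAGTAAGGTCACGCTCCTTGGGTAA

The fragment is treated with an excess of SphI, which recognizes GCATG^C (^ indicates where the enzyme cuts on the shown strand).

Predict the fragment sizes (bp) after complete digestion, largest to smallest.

152, 66, 56 bp

SphI sites (GCATGC) start at positions 148, 204.
SphI cuts after base 5 of each site (before the last base), so after positions 152, 208.
Linear molecule, 2 cuts → 3 fragments:
  1–152 → 152 bp
  153–208 → 56 bp
  209–274 → 66 bp
Sorted largest to smallest: 152, 66, 56 bp.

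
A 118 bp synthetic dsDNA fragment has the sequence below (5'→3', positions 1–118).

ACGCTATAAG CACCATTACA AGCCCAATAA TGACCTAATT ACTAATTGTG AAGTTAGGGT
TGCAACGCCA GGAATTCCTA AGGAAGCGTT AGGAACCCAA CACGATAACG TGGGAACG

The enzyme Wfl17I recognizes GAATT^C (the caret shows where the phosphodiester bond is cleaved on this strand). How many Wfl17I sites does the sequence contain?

GAATTC occurs starting at position 72.
Wfl17I cuts at 1 site.

1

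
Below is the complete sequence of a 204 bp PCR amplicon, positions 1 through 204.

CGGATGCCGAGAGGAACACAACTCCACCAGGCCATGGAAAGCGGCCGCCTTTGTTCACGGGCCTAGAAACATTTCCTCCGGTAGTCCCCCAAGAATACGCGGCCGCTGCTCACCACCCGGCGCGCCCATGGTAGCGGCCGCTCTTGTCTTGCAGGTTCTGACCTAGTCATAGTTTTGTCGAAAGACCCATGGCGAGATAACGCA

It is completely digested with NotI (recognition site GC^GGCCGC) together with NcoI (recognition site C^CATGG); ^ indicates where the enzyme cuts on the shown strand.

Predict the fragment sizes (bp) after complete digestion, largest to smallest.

58, 52, 32, 26, 17, 10, 9 bp

NotI sites (GCGGCCGC) start at positions 41, 99, 134.
NotI cuts after base 2 of each site, so after positions 42, 100, 135.
NcoI sites (CCATGG) start at positions 32, 126, 187.
NcoI cuts after the first base of each site, so after positions 32, 126, 187.
Combined cut positions: 32, 42, 100, 126, 135, 187.
Linear molecule, 6 cuts → 7 fragments:
  1–32 → 32 bp
  33–42 → 10 bp
  43–100 → 58 bp
  101–126 → 26 bp
  127–135 → 9 bp
  136–187 → 52 bp
  188–204 → 17 bp
Sorted largest to smallest: 58, 52, 32, 26, 17, 10, 9 bp.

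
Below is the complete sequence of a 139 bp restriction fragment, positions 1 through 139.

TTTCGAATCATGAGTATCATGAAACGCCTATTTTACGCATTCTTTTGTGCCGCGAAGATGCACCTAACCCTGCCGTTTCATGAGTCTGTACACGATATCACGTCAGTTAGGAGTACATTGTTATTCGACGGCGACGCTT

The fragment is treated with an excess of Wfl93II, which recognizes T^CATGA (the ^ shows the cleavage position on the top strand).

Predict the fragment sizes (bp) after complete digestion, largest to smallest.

61, 61, 9, 8 bp

Wfl93II sites (TCATGA) start at positions 8, 17, 78.
Wfl93II cuts after the first base of each site, so after positions 8, 17, 78.
Linear molecule, 3 cuts → 4 fragments:
  1–8 → 8 bp
  9–17 → 9 bp
  18–78 → 61 bp
  79–139 → 61 bp
Sorted largest to smallest: 61, 61, 9, 8 bp.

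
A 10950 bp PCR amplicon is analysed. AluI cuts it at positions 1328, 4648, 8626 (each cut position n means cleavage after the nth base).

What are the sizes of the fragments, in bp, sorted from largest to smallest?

3978, 3320, 2324, 1328 bp

Linear molecule, 3 cuts → 4 fragments:
  1328 − 0 = 1328 bp
  4648 − 1328 = 3320 bp
  8626 − 4648 = 3978 bp
  10950 − 8626 = 2324 bp
Sorted largest to smallest: 3978, 3320, 2324, 1328 bp.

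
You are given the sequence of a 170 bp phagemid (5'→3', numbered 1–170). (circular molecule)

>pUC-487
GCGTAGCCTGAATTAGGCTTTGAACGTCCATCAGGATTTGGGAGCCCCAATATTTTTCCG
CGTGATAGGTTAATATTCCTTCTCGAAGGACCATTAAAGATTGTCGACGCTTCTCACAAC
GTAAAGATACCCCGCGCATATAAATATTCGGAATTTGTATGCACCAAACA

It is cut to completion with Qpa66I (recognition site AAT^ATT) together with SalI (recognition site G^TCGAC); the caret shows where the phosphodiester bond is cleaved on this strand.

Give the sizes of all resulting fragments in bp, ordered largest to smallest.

76, 42, 29, 23 bp

Qpa66I sites (AATATT) start at positions 49, 72, 143.
Qpa66I cuts after base 3 of each site, so after positions 51, 74, 145.
The SalI site (GTCGAC) starts at position 103.
SalI cuts after the first base of each site, so after position 103.
Combined cut positions: 51, 74, 103, 145.
Circular molecule, 4 cuts → 4 fragments:
  52–74 → 23 bp
  75–103 → 29 bp
  104–145 → 42 bp
  146–170 then 1–51 → 25 + 51 = 76 bp
Sorted largest to smallest: 76, 42, 29, 23 bp.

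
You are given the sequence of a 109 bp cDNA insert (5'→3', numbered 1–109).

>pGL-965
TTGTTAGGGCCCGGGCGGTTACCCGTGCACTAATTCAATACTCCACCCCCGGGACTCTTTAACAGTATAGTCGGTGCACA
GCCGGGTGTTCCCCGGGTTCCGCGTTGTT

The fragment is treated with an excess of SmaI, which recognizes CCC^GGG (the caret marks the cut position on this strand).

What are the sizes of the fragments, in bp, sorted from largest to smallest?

SmaI sites (CCCGGG) start at positions 10, 48, 92.
SmaI cuts after base 3 of each site, so after positions 12, 50, 94.
Linear molecule, 3 cuts → 4 fragments:
  1–12 → 12 bp
  13–50 → 38 bp
  51–94 → 44 bp
  95–109 → 15 bp
Sorted largest to smallest: 44, 38, 15, 12 bp.

44, 38, 15, 12 bp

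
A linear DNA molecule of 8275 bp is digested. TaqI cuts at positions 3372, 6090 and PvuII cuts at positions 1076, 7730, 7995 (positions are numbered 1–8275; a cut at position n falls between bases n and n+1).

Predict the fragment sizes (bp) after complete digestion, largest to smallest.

Combined cut positions (sorted): 1076, 3372, 6090, 7730, 7995.
Linear molecule, 5 cuts → 6 fragments:
  1076 − 0 = 1076 bp
  3372 − 1076 = 2296 bp
  6090 − 3372 = 2718 bp
  7730 − 6090 = 1640 bp
  7995 − 7730 = 265 bp
  8275 − 7995 = 280 bp
Sorted largest to smallest: 2718, 2296, 1640, 1076, 280, 265 bp.

2718, 2296, 1640, 1076, 280, 265 bp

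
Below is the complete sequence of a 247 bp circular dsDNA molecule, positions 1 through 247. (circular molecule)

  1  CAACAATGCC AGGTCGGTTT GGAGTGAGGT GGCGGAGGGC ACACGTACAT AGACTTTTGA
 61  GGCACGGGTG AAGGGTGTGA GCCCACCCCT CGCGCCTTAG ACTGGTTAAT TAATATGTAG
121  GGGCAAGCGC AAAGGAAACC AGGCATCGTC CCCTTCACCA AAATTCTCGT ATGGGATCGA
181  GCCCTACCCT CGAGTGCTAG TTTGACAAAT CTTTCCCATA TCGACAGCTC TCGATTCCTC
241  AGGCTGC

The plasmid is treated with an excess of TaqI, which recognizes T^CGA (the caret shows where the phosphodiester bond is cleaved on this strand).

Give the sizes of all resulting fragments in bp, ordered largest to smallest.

TaqI sites (TCGA) start at positions 177, 190, 221, 231.
TaqI cuts after the first base of each site, so after positions 177, 190, 221, 231.
Circular molecule, 4 cuts → 4 fragments:
  178–190 → 13 bp
  191–221 → 31 bp
  222–231 → 10 bp
  232–247 then 1–177 → 16 + 177 = 193 bp
Sorted largest to smallest: 193, 31, 13, 10 bp.

193, 31, 13, 10 bp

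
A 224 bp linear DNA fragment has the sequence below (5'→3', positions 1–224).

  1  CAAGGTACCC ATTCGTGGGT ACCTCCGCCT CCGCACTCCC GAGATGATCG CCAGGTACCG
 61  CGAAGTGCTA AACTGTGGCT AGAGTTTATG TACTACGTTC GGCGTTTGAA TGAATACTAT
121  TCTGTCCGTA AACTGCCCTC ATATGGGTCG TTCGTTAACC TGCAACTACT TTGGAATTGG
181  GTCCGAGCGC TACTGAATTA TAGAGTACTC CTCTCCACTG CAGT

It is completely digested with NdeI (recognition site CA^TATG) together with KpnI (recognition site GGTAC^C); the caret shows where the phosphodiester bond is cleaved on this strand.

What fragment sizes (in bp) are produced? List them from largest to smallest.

The NdeI site (CATATG) starts at position 140.
NdeI cuts after base 2 of each site, so after position 141.
KpnI sites (GGTACC) start at positions 4, 18, 54.
KpnI cuts after base 5 of each site (before the last base), so after positions 8, 22, 58.
Combined cut positions: 8, 22, 58, 141.
Linear molecule, 4 cuts → 5 fragments:
  1–8 → 8 bp
  9–22 → 14 bp
  23–58 → 36 bp
  59–141 → 83 bp
  142–224 → 83 bp
Sorted largest to smallest: 83, 83, 36, 14, 8 bp.

83, 83, 36, 14, 8 bp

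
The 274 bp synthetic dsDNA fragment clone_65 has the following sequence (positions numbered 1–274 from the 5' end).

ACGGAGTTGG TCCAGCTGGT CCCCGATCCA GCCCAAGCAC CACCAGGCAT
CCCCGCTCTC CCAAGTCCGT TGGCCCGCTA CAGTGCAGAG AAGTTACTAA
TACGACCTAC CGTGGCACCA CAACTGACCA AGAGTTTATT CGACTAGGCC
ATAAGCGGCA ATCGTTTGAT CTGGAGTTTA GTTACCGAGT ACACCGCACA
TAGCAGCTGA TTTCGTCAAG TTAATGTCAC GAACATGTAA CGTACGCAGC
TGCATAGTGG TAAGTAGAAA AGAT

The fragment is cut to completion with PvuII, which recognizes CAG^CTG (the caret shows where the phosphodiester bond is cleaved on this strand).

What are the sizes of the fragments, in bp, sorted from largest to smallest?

191, 43, 25, 15 bp

PvuII sites (CAGCTG) start at positions 13, 204, 247.
PvuII cuts after base 3 of each site, so after positions 15, 206, 249.
Linear molecule, 3 cuts → 4 fragments:
  1–15 → 15 bp
  16–206 → 191 bp
  207–249 → 43 bp
  250–274 → 25 bp
Sorted largest to smallest: 191, 43, 25, 15 bp.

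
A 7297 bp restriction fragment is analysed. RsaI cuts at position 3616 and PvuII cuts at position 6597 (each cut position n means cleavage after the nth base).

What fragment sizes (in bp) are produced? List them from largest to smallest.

3616, 2981, 700 bp

Combined cut positions (sorted): 3616, 6597.
Linear molecule, 2 cuts → 3 fragments:
  3616 − 0 = 3616 bp
  6597 − 3616 = 2981 bp
  7297 − 6597 = 700 bp
Sorted largest to smallest: 3616, 2981, 700 bp.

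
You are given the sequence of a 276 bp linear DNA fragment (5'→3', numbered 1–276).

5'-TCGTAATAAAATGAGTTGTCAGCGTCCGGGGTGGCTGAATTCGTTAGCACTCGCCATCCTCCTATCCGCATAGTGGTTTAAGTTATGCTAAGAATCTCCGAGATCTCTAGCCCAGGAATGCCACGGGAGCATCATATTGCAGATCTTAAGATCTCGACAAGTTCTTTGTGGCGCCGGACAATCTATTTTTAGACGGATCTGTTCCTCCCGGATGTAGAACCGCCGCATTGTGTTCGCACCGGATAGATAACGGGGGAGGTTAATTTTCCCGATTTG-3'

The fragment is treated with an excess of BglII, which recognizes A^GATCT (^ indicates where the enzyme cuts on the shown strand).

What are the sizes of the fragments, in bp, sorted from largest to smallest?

BglII sites (AGATCT) start at positions 101, 141, 149.
BglII cuts after the first base of each site, so after positions 101, 141, 149.
Linear molecule, 3 cuts → 4 fragments:
  1–101 → 101 bp
  102–141 → 40 bp
  142–149 → 8 bp
  150–276 → 127 bp
Sorted largest to smallest: 127, 101, 40, 8 bp.

127, 101, 40, 8 bp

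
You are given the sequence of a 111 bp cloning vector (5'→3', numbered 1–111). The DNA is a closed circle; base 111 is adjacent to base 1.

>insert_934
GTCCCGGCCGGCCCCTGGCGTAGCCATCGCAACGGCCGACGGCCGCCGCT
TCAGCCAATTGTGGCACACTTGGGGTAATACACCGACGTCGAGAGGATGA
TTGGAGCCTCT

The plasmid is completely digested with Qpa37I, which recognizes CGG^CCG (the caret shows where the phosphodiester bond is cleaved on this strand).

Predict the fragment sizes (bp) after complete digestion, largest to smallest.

76, 28, 7 bp

Qpa37I sites (CGGCCG) start at positions 5, 33, 40.
Qpa37I cuts after base 3 of each site, so after positions 7, 35, 42.
Circular molecule, 3 cuts → 3 fragments:
  8–35 → 28 bp
  36–42 → 7 bp
  43–111 then 1–7 → 69 + 7 = 76 bp
Sorted largest to smallest: 76, 28, 7 bp.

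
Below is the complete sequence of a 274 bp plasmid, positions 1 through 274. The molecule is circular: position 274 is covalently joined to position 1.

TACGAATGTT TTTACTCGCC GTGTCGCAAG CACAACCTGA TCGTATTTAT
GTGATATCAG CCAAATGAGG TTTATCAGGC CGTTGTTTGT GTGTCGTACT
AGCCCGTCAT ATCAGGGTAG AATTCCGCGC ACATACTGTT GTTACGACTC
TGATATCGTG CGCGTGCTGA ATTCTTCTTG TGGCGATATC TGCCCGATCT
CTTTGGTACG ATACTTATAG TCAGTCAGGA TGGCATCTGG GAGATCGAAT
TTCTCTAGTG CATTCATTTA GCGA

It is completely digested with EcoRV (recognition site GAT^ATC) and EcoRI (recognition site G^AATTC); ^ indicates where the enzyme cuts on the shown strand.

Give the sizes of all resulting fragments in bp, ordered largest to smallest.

142, 65, 34, 18, 15 bp

EcoRV sites (GATATC) start at positions 53, 152, 185.
EcoRV cuts after base 3 of each site, so after positions 55, 154, 187.
EcoRI sites (GAATTC) start at positions 120, 169.
EcoRI cuts after the first base of each site, so after positions 120, 169.
Combined cut positions: 55, 120, 154, 169, 187.
Circular molecule, 5 cuts → 5 fragments:
  56–120 → 65 bp
  121–154 → 34 bp
  155–169 → 15 bp
  170–187 → 18 bp
  188–274 then 1–55 → 87 + 55 = 142 bp
Sorted largest to smallest: 142, 65, 34, 18, 15 bp.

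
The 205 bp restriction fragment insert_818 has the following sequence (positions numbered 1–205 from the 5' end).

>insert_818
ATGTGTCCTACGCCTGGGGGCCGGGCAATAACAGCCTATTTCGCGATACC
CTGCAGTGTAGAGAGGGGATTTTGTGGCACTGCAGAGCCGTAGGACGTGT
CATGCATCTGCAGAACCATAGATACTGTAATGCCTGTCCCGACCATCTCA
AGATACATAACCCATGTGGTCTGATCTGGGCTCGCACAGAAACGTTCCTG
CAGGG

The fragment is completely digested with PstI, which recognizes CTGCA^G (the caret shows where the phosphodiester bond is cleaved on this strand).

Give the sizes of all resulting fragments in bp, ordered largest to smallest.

90, 55, 29, 28, 3 bp

PstI sites (CTGCAG) start at positions 51, 80, 108, 198.
PstI cuts after base 5 of each site (before the last base), so after positions 55, 84, 112, 202.
Linear molecule, 4 cuts → 5 fragments:
  1–55 → 55 bp
  56–84 → 29 bp
  85–112 → 28 bp
  113–202 → 90 bp
  203–205 → 3 bp
Sorted largest to smallest: 90, 55, 29, 28, 3 bp.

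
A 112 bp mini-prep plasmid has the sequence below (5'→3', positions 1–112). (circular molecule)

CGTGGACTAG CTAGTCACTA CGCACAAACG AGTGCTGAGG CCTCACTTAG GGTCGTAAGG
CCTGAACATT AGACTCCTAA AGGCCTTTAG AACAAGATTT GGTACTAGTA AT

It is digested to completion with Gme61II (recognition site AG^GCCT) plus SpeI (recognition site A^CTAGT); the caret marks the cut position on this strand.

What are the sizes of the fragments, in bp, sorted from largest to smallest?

Gme61II sites (AGGCCT) start at positions 38, 58, 81.
Gme61II cuts after base 2 of each site, so after positions 39, 59, 82.
The SpeI site (ACTAGT) starts at position 104.
SpeI cuts after the first base of each site, so after position 104.
Combined cut positions: 39, 59, 82, 104.
Circular molecule, 4 cuts → 4 fragments:
  40–59 → 20 bp
  60–82 → 23 bp
  83–104 → 22 bp
  105–112 then 1–39 → 8 + 39 = 47 bp
Sorted largest to smallest: 47, 23, 22, 20 bp.

47, 23, 22, 20 bp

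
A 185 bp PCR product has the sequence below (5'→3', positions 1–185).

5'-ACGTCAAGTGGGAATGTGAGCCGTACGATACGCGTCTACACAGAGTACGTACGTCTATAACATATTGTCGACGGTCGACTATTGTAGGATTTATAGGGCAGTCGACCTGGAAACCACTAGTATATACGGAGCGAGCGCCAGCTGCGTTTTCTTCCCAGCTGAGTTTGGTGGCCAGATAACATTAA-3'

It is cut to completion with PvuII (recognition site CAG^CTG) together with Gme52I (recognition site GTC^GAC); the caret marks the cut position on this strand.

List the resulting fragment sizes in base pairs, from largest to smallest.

69, 38, 27, 27, 17, 7 bp

PvuII sites (CAGCTG) start at positions 139, 156.
PvuII cuts after base 3 of each site, so after positions 141, 158.
Gme52I sites (GTCGAC) start at positions 67, 74, 101.
Gme52I cuts after base 3 of each site, so after positions 69, 76, 103.
Combined cut positions: 69, 76, 103, 141, 158.
Linear molecule, 5 cuts → 6 fragments:
  1–69 → 69 bp
  70–76 → 7 bp
  77–103 → 27 bp
  104–141 → 38 bp
  142–158 → 17 bp
  159–185 → 27 bp
Sorted largest to smallest: 69, 38, 27, 27, 17, 7 bp.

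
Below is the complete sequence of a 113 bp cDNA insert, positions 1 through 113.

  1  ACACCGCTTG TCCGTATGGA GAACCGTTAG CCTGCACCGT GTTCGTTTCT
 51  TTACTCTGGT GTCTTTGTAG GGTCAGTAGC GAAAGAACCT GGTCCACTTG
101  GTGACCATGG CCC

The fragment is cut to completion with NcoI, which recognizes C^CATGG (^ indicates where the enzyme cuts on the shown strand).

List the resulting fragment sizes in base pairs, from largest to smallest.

105, 8 bp

The NcoI site (CCATGG) starts at position 105.
NcoI cuts after the first base of each site, so after position 105.
Linear molecule, 1 cut → 2 fragments:
  1–105 → 105 bp
  106–113 → 8 bp
Sorted largest to smallest: 105, 8 bp.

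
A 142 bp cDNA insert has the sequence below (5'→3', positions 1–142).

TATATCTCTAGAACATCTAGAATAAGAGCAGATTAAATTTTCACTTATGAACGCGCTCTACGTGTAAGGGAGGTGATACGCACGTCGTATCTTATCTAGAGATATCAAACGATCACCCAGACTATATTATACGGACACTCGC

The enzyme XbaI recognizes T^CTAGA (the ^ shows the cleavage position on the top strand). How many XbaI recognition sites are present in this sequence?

3

TCTAGA occurs starting at positions 7, 16, 95.
XbaI cuts at 3 sites.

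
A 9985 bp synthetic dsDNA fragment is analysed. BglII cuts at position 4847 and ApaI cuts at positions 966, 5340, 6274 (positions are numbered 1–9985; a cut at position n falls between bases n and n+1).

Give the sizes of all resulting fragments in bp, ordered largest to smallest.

3881, 3711, 966, 934, 493 bp

Combined cut positions (sorted): 966, 4847, 5340, 6274.
Linear molecule, 4 cuts → 5 fragments:
  966 − 0 = 966 bp
  4847 − 966 = 3881 bp
  5340 − 4847 = 493 bp
  6274 − 5340 = 934 bp
  9985 − 6274 = 3711 bp
Sorted largest to smallest: 3881, 3711, 966, 934, 493 bp.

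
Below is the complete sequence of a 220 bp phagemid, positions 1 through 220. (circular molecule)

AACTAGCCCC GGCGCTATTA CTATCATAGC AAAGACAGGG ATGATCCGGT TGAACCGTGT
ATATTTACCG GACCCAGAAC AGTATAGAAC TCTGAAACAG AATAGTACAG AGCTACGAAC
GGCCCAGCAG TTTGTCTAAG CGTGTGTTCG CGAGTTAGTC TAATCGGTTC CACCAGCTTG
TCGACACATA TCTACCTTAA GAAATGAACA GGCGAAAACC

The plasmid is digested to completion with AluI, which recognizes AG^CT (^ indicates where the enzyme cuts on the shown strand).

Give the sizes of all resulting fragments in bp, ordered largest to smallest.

156, 64 bp

AluI sites (AGCT) start at positions 111, 175.
AluI cuts after base 2 of each site, so after positions 112, 176.
Circular molecule, 2 cuts → 2 fragments:
  113–176 → 64 bp
  177–220 then 1–112 → 44 + 112 = 156 bp
Sorted largest to smallest: 156, 64 bp.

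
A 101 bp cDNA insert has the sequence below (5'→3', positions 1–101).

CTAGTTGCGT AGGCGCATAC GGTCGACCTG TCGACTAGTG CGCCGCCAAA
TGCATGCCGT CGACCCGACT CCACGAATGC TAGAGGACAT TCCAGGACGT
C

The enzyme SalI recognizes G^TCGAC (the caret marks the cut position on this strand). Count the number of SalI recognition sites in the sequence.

GTCGAC occurs starting at positions 22, 30, 59.
SalI cuts at 3 sites.

3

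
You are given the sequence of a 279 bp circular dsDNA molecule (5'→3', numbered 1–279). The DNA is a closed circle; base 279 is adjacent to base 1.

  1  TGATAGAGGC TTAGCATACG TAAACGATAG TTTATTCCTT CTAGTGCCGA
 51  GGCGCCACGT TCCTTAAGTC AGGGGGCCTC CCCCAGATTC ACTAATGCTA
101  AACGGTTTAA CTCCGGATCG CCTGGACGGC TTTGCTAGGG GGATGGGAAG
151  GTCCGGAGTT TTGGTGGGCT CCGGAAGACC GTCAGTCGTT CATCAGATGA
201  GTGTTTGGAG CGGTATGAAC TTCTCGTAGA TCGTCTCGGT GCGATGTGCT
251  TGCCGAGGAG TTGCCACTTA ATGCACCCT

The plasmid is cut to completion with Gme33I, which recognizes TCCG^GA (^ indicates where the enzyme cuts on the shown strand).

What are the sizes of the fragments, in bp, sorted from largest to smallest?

Gme33I sites (TCCGGA) start at positions 112, 152, 170.
Gme33I cuts after base 4 of each site, so after positions 115, 155, 173.
Circular molecule, 3 cuts → 3 fragments:
  116–155 → 40 bp
  156–173 → 18 bp
  174–279 then 1–115 → 106 + 115 = 221 bp
Sorted largest to smallest: 221, 40, 18 bp.

221, 40, 18 bp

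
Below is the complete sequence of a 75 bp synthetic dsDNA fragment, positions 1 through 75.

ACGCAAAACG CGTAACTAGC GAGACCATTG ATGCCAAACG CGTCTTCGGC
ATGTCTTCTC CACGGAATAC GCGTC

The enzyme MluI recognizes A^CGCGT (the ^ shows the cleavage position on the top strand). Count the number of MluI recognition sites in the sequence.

ACGCGT occurs starting at positions 8, 38, 69.
MluI cuts at 3 sites.

3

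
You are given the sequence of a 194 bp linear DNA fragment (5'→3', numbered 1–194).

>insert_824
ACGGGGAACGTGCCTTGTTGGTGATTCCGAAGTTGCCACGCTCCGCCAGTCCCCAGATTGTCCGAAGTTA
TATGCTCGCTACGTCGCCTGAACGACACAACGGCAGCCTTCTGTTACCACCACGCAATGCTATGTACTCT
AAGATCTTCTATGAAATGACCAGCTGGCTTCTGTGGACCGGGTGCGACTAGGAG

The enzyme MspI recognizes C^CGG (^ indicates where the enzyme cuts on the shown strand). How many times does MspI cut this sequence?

CCGG occurs starting at position 178.
MspI cuts at 1 site.

1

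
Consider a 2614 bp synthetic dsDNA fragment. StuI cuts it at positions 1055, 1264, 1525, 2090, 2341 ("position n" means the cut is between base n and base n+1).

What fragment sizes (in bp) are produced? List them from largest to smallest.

1055, 565, 273, 261, 251, 209 bp

Linear molecule, 5 cuts → 6 fragments:
  1055 − 0 = 1055 bp
  1264 − 1055 = 209 bp
  1525 − 1264 = 261 bp
  2090 − 1525 = 565 bp
  2341 − 2090 = 251 bp
  2614 − 2341 = 273 bp
Sorted largest to smallest: 1055, 565, 273, 261, 251, 209 bp.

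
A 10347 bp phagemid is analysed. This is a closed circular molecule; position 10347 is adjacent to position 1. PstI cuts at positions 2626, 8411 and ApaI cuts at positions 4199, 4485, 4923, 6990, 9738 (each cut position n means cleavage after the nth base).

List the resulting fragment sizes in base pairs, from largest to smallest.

Combined cut positions (sorted): 2626, 4199, 4485, 4923, 6990, 8411, 9738.
Circular molecule, 7 cuts → 7 fragments:
  4199 − 2626 = 1573 bp
  4485 − 4199 = 286 bp
  4923 − 4485 = 438 bp
  6990 − 4923 = 2067 bp
  8411 − 6990 = 1421 bp
  9738 − 8411 = 1327 bp
  wrap: 10347 − 9738 + 2626 = 3235 bp
Sorted largest to smallest: 3235, 2067, 1573, 1421, 1327, 438, 286 bp.

3235, 2067, 1573, 1421, 1327, 438, 286 bp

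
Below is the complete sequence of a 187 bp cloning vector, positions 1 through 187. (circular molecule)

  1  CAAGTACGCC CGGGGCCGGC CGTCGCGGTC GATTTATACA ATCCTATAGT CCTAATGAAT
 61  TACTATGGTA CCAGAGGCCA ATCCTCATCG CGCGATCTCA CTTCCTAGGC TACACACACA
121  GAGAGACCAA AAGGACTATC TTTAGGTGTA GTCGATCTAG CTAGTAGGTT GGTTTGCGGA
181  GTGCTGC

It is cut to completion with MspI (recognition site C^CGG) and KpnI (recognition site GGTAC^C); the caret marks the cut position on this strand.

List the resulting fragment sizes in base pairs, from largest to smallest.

MspI sites (CCGG) start at positions 10, 16.
MspI cuts after the first base of each site, so after positions 10, 16.
The KpnI site (GGTACC) starts at position 67.
KpnI cuts after base 5 of each site (before the last base), so after position 71.
Combined cut positions: 10, 16, 71.
Circular molecule, 3 cuts → 3 fragments:
  11–16 → 6 bp
  17–71 → 55 bp
  72–187 then 1–10 → 116 + 10 = 126 bp
Sorted largest to smallest: 126, 55, 6 bp.

126, 55, 6 bp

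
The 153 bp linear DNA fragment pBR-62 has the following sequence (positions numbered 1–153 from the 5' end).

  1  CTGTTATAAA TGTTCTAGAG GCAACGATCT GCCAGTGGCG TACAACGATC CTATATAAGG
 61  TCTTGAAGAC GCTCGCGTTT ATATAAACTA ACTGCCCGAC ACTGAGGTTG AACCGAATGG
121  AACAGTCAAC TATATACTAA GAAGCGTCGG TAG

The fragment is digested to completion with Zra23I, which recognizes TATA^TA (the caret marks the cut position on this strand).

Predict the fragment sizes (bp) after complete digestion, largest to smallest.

Zra23I sites (TATATA) start at positions 52, 80, 131.
Zra23I cuts after base 4 of each site, so after positions 55, 83, 134.
Linear molecule, 3 cuts → 4 fragments:
  1–55 → 55 bp
  56–83 → 28 bp
  84–134 → 51 bp
  135–153 → 19 bp
Sorted largest to smallest: 55, 51, 28, 19 bp.

55, 51, 28, 19 bp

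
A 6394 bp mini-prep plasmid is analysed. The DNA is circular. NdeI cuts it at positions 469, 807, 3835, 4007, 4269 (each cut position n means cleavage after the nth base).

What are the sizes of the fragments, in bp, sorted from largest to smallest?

3028, 2594, 338, 262, 172 bp

Circular molecule, 5 cuts → 5 fragments:
  807 − 469 = 338 bp
  3835 − 807 = 3028 bp
  4007 − 3835 = 172 bp
  4269 − 4007 = 262 bp
  wrap: 6394 − 4269 + 469 = 2594 bp
Sorted largest to smallest: 3028, 2594, 338, 262, 172 bp.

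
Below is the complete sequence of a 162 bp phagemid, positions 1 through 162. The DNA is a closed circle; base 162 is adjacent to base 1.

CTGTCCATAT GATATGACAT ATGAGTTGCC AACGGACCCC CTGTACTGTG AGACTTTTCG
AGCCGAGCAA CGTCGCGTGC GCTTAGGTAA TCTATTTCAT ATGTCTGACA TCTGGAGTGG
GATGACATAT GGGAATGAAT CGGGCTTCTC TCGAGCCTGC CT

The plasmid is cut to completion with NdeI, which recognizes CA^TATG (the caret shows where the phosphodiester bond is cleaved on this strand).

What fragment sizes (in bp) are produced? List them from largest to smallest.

NdeI sites (CATATG) start at positions 6, 18, 98, 126.
NdeI cuts after base 2 of each site, so after positions 7, 19, 99, 127.
Circular molecule, 4 cuts → 4 fragments:
  8–19 → 12 bp
  20–99 → 80 bp
  100–127 → 28 bp
  128–162 then 1–7 → 35 + 7 = 42 bp
Sorted largest to smallest: 80, 42, 28, 12 bp.

80, 42, 28, 12 bp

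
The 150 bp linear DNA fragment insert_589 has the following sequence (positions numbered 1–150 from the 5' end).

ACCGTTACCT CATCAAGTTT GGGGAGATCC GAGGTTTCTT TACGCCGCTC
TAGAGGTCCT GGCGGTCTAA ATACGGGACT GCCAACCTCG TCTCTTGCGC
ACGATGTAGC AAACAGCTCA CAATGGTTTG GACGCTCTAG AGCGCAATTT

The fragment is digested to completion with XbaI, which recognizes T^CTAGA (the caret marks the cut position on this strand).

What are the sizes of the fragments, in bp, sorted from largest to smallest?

XbaI sites (TCTAGA) start at positions 49, 136.
XbaI cuts after the first base of each site, so after positions 49, 136.
Linear molecule, 2 cuts → 3 fragments:
  1–49 → 49 bp
  50–136 → 87 bp
  137–150 → 14 bp
Sorted largest to smallest: 87, 49, 14 bp.

87, 49, 14 bp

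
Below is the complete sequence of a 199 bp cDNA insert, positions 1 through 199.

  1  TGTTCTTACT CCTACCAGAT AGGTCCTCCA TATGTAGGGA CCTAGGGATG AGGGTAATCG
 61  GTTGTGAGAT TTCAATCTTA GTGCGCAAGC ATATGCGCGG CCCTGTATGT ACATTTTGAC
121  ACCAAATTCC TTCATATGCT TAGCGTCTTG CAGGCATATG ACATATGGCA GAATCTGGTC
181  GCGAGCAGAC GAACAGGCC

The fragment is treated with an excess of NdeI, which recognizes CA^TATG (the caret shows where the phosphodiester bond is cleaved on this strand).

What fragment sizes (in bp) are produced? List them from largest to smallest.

NdeI sites (CATATG) start at positions 29, 90, 133, 155, 162.
NdeI cuts after base 2 of each site, so after positions 30, 91, 134, 156, 163.
Linear molecule, 5 cuts → 6 fragments:
  1–30 → 30 bp
  31–91 → 61 bp
  92–134 → 43 bp
  135–156 → 22 bp
  157–163 → 7 bp
  164–199 → 36 bp
Sorted largest to smallest: 61, 43, 36, 30, 22, 7 bp.

61, 43, 36, 30, 22, 7 bp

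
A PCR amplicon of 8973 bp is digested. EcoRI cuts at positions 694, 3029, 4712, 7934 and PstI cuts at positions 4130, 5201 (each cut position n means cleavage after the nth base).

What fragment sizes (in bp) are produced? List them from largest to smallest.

2733, 2335, 1101, 1039, 694, 582, 489 bp

Combined cut positions (sorted): 694, 3029, 4130, 4712, 5201, 7934.
Linear molecule, 6 cuts → 7 fragments:
  694 − 0 = 694 bp
  3029 − 694 = 2335 bp
  4130 − 3029 = 1101 bp
  4712 − 4130 = 582 bp
  5201 − 4712 = 489 bp
  7934 − 5201 = 2733 bp
  8973 − 7934 = 1039 bp
Sorted largest to smallest: 2733, 2335, 1101, 1039, 694, 582, 489 bp.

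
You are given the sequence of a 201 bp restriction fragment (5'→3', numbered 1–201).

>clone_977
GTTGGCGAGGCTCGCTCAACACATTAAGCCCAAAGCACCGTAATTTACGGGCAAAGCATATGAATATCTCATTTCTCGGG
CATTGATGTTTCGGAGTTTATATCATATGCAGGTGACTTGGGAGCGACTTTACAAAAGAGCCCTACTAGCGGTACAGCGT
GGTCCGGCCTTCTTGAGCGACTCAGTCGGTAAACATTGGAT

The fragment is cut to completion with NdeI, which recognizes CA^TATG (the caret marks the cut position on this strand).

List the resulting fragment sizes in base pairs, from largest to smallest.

NdeI sites (CATATG) start at positions 57, 104.
NdeI cuts after base 2 of each site, so after positions 58, 105.
Linear molecule, 2 cuts → 3 fragments:
  1–58 → 58 bp
  59–105 → 47 bp
  106–201 → 96 bp
Sorted largest to smallest: 96, 58, 47 bp.

96, 58, 47 bp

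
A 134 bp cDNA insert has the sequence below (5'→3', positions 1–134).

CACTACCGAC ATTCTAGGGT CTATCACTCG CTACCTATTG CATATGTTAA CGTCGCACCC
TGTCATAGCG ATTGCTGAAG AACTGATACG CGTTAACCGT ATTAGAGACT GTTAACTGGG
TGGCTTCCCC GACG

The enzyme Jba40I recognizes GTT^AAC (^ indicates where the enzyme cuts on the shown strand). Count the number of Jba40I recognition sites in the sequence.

GTTAAC occurs starting at positions 46, 92, 111.
Jba40I cuts at 3 sites.

3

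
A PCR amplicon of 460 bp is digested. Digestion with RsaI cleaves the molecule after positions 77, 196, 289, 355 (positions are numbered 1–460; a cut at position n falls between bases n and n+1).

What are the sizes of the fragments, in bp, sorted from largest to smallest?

119, 105, 93, 77, 66 bp

Linear molecule, 4 cuts → 5 fragments:
  77 − 0 = 77 bp
  196 − 77 = 119 bp
  289 − 196 = 93 bp
  355 − 289 = 66 bp
  460 − 355 = 105 bp
Sorted largest to smallest: 119, 105, 93, 77, 66 bp.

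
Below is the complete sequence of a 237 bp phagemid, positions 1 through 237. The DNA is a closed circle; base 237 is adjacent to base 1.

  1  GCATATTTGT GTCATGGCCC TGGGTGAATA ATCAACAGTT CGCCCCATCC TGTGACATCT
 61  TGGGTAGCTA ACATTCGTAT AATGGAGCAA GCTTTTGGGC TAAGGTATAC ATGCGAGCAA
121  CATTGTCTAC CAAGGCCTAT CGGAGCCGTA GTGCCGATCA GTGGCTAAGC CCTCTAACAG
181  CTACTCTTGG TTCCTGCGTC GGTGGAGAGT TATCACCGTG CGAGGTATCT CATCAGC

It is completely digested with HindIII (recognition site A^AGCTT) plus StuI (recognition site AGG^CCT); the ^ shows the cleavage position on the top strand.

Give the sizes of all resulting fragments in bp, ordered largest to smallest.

The HindIII site (AAGCTT) starts at position 89.
HindIII cuts after the first base of each site, so after position 89.
The StuI site (AGGCCT) starts at position 133.
StuI cuts after base 3 of each site, so after position 135.
Combined cut positions: 89, 135.
Circular molecule, 2 cuts → 2 fragments:
  90–135 → 46 bp
  136–237 then 1–89 → 102 + 89 = 191 bp
Sorted largest to smallest: 191, 46 bp.

191, 46 bp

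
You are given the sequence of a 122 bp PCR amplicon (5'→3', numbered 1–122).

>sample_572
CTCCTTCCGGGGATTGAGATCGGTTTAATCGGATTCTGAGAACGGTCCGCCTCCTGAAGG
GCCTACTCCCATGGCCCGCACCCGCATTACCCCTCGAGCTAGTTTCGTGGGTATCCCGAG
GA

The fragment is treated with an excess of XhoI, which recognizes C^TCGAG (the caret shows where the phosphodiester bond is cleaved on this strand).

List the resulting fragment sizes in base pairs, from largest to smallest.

93, 29 bp

The XhoI site (CTCGAG) starts at position 93.
XhoI cuts after the first base of each site, so after position 93.
Linear molecule, 1 cut → 2 fragments:
  1–93 → 93 bp
  94–122 → 29 bp
Sorted largest to smallest: 93, 29 bp.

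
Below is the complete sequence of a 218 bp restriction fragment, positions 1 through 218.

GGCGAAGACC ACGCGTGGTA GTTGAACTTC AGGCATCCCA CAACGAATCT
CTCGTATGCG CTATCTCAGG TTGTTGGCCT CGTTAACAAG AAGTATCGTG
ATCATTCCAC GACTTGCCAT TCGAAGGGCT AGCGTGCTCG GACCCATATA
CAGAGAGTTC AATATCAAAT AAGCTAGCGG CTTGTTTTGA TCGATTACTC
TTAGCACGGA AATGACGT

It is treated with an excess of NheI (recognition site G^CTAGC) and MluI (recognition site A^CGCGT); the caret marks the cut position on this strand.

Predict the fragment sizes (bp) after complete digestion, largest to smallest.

117, 45, 45, 11 bp

NheI sites (GCTAGC) start at positions 128, 173.
NheI cuts after the first base of each site, so after positions 128, 173.
The MluI site (ACGCGT) starts at position 11.
MluI cuts after the first base of each site, so after position 11.
Combined cut positions: 11, 128, 173.
Linear molecule, 3 cuts → 4 fragments:
  1–11 → 11 bp
  12–128 → 117 bp
  129–173 → 45 bp
  174–218 → 45 bp
Sorted largest to smallest: 117, 45, 45, 11 bp.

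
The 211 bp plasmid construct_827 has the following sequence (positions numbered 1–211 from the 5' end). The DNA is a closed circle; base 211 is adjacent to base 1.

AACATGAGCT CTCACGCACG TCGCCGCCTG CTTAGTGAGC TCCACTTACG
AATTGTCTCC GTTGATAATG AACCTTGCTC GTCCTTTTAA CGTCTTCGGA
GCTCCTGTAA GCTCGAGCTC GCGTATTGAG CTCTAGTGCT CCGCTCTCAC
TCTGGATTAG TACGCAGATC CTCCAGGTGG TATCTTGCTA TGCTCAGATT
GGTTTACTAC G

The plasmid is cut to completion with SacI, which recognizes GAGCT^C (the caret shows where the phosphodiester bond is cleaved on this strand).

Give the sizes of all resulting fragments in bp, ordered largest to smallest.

89, 62, 31, 16, 13 bp

SacI sites (GAGCTC) start at positions 6, 37, 99, 115, 128.
SacI cuts after base 5 of each site (before the last base), so after positions 10, 41, 103, 119, 132.
Circular molecule, 5 cuts → 5 fragments:
  11–41 → 31 bp
  42–103 → 62 bp
  104–119 → 16 bp
  120–132 → 13 bp
  133–211 then 1–10 → 79 + 10 = 89 bp
Sorted largest to smallest: 89, 62, 31, 16, 13 bp.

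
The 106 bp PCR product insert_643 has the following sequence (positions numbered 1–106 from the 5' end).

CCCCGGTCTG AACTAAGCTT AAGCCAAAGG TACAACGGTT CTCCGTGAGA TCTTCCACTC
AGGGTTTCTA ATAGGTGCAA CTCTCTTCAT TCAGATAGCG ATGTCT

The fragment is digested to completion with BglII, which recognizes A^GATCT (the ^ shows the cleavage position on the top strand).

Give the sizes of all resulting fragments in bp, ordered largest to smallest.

The BglII site (AGATCT) starts at position 48.
BglII cuts after the first base of each site, so after position 48.
Linear molecule, 1 cut → 2 fragments:
  1–48 → 48 bp
  49–106 → 58 bp
Sorted largest to smallest: 58, 48 bp.

58, 48 bp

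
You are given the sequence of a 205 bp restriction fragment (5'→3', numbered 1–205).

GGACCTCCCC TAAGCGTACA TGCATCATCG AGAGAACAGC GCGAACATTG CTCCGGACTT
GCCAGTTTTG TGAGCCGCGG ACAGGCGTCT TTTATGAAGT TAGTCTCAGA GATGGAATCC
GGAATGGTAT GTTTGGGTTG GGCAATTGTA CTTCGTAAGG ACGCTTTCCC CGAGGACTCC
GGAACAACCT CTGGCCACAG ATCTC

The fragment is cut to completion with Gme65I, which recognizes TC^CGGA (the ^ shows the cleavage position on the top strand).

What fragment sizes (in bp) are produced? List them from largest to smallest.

66, 60, 53, 26 bp

Gme65I sites (TCCGGA) start at positions 52, 118, 178.
Gme65I cuts after base 2 of each site, so after positions 53, 119, 179.
Linear molecule, 3 cuts → 4 fragments:
  1–53 → 53 bp
  54–119 → 66 bp
  120–179 → 60 bp
  180–205 → 26 bp
Sorted largest to smallest: 66, 60, 53, 26 bp.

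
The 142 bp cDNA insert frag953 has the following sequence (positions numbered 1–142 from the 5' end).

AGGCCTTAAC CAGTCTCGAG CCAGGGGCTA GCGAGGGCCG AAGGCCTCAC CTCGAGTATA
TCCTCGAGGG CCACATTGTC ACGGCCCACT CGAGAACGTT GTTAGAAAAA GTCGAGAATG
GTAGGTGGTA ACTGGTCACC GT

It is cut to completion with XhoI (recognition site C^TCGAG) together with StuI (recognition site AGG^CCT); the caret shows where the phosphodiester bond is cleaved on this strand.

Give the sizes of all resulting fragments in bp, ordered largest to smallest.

53, 29, 26, 12, 12, 7, 3 bp

XhoI sites (CTCGAG) start at positions 15, 51, 63, 89.
XhoI cuts after the first base of each site, so after positions 15, 51, 63, 89.
StuI sites (AGGCCT) start at positions 1, 42.
StuI cuts after base 3 of each site, so after positions 3, 44.
Combined cut positions: 3, 15, 44, 51, 63, 89.
Linear molecule, 6 cuts → 7 fragments:
  1–3 → 3 bp
  4–15 → 12 bp
  16–44 → 29 bp
  45–51 → 7 bp
  52–63 → 12 bp
  64–89 → 26 bp
  90–142 → 53 bp
Sorted largest to smallest: 53, 29, 26, 12, 12, 7, 3 bp.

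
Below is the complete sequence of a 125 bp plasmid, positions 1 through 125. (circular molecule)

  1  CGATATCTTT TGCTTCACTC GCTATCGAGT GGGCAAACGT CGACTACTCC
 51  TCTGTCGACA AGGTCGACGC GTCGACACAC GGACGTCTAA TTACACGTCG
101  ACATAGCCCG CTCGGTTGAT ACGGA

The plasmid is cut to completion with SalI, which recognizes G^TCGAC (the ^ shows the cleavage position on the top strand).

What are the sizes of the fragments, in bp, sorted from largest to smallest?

67, 26, 15, 9, 8 bp

SalI sites (GTCGAC) start at positions 39, 54, 63, 71, 97.
SalI cuts after the first base of each site, so after positions 39, 54, 63, 71, 97.
Circular molecule, 5 cuts → 5 fragments:
  40–54 → 15 bp
  55–63 → 9 bp
  64–71 → 8 bp
  72–97 → 26 bp
  98–125 then 1–39 → 28 + 39 = 67 bp
Sorted largest to smallest: 67, 26, 15, 9, 8 bp.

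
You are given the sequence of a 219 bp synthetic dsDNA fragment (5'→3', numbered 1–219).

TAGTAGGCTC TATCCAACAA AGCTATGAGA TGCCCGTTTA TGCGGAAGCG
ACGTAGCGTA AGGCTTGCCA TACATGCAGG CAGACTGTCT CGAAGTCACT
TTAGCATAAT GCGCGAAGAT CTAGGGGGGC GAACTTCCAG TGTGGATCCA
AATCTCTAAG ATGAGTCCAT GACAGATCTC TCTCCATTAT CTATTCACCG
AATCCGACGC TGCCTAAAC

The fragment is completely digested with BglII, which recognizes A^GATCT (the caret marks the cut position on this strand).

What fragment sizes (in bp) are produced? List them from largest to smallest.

117, 57, 45 bp

BglII sites (AGATCT) start at positions 117, 174.
BglII cuts after the first base of each site, so after positions 117, 174.
Linear molecule, 2 cuts → 3 fragments:
  1–117 → 117 bp
  118–174 → 57 bp
  175–219 → 45 bp
Sorted largest to smallest: 117, 57, 45 bp.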